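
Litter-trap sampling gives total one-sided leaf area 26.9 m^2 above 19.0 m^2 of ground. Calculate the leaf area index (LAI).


Formula: LAI = total leaf area / ground area  (dimensionless)
LAI = 26.9 m^2 / 19.0 m^2
LAI = 1.42

1.42


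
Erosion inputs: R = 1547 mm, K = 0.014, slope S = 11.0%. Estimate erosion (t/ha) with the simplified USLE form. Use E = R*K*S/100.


Formula: E = R * K * S / 100  (simplified USLE)
R * K = 1547 * 0.014 = 21.658
E = 21.658 * 11.0 / 100 = 2.38 t/ha

2.38


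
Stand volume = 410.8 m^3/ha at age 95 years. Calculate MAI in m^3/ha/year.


Formula: MAI = Total Volume / Stand Age
MAI = 410.8 m^3/ha / 95 years
MAI = 4.32 m^3/ha/year

4.32


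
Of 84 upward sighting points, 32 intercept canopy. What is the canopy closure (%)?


Formula: Canopy closure = covered points / total points * 100
Closure = 32 / 84 * 100
Closure = 0.381 * 100 = 38.1%

38.1


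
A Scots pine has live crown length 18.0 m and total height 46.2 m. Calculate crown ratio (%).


Formula: Crown Ratio = (Crown Length / Total Height) * 100
CR = (18.0 m / 46.2 m) * 100
CR = 0.3896 * 100 = 39.0%

39.0


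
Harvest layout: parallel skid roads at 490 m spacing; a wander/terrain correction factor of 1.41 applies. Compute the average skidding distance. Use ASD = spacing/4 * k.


Formula: ASD = (spacing / 4) * correction
Uncorrected distance = spacing / 4 = 490 / 4 = 122.5 m
ASD = 122.5 * 1.41 = 173 m

173


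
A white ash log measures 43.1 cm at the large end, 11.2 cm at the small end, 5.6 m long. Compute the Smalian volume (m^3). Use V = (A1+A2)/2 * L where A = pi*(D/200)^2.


Smalian: V = (A1 + A2)/2 * L,  A = pi*(D/200)^2
A1 = pi*(43.1/200)^2 = 0.145896 m^2
A2 = pi*(11.2/200)^2 = 0.009852 m^2
V = (0.145896+0.009852)/2*5.6 = 0.4361 m^3

0.4361


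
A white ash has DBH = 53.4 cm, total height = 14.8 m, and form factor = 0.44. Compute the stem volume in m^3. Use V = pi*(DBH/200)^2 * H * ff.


Formula: V = pi * (DBH/200)^2 * H * ff
Radius = DBH/200 = 53.4/200 = 0.267 m
Radius^2 = 0.267^2 = 0.071289 m^2
V = pi * 0.071289 * 14.8 * 0.44
V = 1.458 m^3

1.458


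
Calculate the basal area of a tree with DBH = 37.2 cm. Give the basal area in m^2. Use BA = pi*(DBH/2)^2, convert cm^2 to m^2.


Formula: BA = pi * (DBH/2)^2 / 10000  (cm^2 to m^2)
Radius = DBH/2 = 37.2/2 = 18.6 cm
BA = pi * 18.6^2 / 10000
   = 1086.8654 cm^2 / 10000
   = 0.1087 m^2

0.1087


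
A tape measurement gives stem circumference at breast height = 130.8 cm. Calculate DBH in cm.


Formula: DBH = C / pi
DBH = 130.8 / pi
pi = 3.14159...
DBH = 41.6 cm

41.6


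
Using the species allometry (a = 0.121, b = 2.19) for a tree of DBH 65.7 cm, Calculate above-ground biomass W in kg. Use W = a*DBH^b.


Formula: W = a * DBH^b  (allometric power law)
DBH^b = 65.7^2.19 = 9560.226
W = 0.121 * 9560.226 = 1156.8 kg

1156.8


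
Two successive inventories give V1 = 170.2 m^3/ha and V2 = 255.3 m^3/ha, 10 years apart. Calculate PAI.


Formula: PAI = (V_T2 - V_T1) / (T2 - T1)
Volume increment = 255.3 - 170.2 = 85.1 m^3/ha
PAI = 85.1 / 10 = 8.51 m^3/ha/year

8.51


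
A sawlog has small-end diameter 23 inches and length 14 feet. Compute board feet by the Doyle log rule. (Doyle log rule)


Doyle: BF = (D - 4)^2 * L / 16
Adjusted diameter = 23 - 4 = 19 in
(D-4)^2 = 19^2 = 361
BF = 361 * 14 / 16 = 316 BF

316


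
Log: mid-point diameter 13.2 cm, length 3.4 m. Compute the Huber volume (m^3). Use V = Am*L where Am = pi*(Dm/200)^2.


Huber: V = Am * L,  Am = pi*(Dm/200)^2
Am = pi*(13.2/200)^2 = 0.013685 m^2
V = 0.013685*3.4 = 0.0465 m^3

0.0465


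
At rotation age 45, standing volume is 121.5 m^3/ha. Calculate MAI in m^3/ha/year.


Formula: MAI = Total Volume / Stand Age
MAI = 121.5 m^3/ha / 45 years
MAI = 2.7 m^3/ha/year

2.7


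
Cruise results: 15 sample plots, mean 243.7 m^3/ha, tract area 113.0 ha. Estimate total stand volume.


Formula: Total Volume = Mean Volume per ha * Total Area
Total Volume = 243.7 m^3/ha * 113.0 ha
Total Volume = 27538 m^3

27538


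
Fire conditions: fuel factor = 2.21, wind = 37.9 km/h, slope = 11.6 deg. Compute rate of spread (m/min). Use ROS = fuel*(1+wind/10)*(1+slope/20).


Formula: ROS = fuel * (1 + wind/10) * (1 + slope/20)
Wind factor = 1 + 37.9/10 = 4.79
Slope factor = 1 + 11.6/20 = 1.58
ROS = 2.21 * 4.79 * 1.58 = 16.73 m/min

16.73


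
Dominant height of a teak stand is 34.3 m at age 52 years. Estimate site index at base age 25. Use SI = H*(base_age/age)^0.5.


Formula: SI = H_dom * (base_age / age)^0.5
Age ratio = 25 / 52 = 0.48077
sqrt(age_ratio) = 0.69338
SI = 34.3 * 0.69338 = 23.8 m

23.8


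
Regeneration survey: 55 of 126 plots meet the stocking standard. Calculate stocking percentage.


Formula: Stocking % = stocked plots / total plots * 100
Stocking = 55 / 126 * 100
Stocking = 0.4365 * 100 = 43.7%

43.7


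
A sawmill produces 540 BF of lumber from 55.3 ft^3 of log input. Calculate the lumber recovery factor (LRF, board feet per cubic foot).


Formula: LRF = Lumber Output (BF) / Log Input (ft^3)
LRF = 540 BF / 55.3 ft^3
LRF = 9.76 BF/ft^3

9.76


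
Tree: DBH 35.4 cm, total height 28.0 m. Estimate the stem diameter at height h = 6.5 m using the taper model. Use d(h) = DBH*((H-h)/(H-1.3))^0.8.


Taper: d(h) = DBH * ((H - h) / (H - 1.3))^0.8
Numerator = H - h = 28.0 - 6.5 = 21.5 m
Denominator = H - 1.3 = 28.0 - 1.3 = 26.7 m
Ratio = 21.5 / 26.7 = 0.80524
d = 35.4 * 0.80524^0.8 = 29.8 cm

29.8


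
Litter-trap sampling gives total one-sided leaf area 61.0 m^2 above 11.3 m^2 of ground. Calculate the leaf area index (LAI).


Formula: LAI = total leaf area / ground area  (dimensionless)
LAI = 61.0 m^2 / 11.3 m^2
LAI = 5.4

5.4


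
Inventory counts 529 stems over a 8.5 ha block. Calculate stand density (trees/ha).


Formula: Stand Density = N_trees / Area_ha
Density = 529 trees / 8.5 ha
Density = 62 trees/ha

62


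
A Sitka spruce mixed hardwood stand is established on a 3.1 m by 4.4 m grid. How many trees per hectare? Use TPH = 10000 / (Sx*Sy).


Formula: TPH = 10000 m^2/ha / (spacing_x * spacing_y)
Area per tree = 3.1 m * 4.4 m = 13.64 m^2
TPH = 10000 / 13.64 = 733 trees/ha

733


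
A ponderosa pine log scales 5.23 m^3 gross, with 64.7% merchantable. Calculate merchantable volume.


Formula: MV = V_total * (merchantable_pct / 100)
Merchantable fraction = 64.7% / 100 = 0.647
MV = 5.23 m^3 * 0.647 = 3.384 m^3

3.384


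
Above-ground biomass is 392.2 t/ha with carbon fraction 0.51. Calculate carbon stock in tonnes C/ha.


Formula: Carbon Stock = Biomass * Carbon Fraction
C = 392.2 t/ha * 0.51
C = 200.0 t C/ha

200.0


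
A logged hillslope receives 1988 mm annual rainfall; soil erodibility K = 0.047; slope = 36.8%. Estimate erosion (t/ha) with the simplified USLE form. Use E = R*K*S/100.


Formula: E = R * K * S / 100  (simplified USLE)
R * K = 1988 * 0.047 = 93.436
E = 93.436 * 36.8 / 100 = 34.38 t/ha

34.38


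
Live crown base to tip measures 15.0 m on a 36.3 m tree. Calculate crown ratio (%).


Formula: Crown Ratio = (Crown Length / Total Height) * 100
CR = (15.0 m / 36.3 m) * 100
CR = 0.4132 * 100 = 41.3%

41.3


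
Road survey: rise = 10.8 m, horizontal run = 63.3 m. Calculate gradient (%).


Formula: Gradient = rise / run * 100
Gradient = 10.8 / 63.3 * 100 = 17.1%

17.1


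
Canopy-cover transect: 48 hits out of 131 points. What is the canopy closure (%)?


Formula: Canopy closure = covered points / total points * 100
Closure = 48 / 131 * 100
Closure = 0.3664 * 100 = 36.6%

36.6


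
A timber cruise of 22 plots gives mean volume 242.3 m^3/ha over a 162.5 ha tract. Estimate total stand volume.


Formula: Total Volume = Mean Volume per ha * Total Area
Total Volume = 242.3 m^3/ha * 162.5 ha
Total Volume = 39374 m^3

39374


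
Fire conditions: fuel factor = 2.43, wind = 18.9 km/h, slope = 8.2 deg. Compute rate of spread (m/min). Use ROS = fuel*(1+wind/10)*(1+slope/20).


Formula: ROS = fuel * (1 + wind/10) * (1 + slope/20)
Wind factor = 1 + 18.9/10 = 2.89
Slope factor = 1 + 8.2/20 = 1.41
ROS = 2.43 * 2.89 * 1.41 = 9.9 m/min

9.9


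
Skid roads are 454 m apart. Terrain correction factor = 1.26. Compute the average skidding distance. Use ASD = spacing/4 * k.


Formula: ASD = (spacing / 4) * correction
Uncorrected distance = spacing / 4 = 454 / 4 = 113.5 m
ASD = 113.5 * 1.26 = 143 m

143


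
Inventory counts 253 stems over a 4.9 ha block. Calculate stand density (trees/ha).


Formula: Stand Density = N_trees / Area_ha
Density = 253 trees / 4.9 ha
Density = 52 trees/ha

52


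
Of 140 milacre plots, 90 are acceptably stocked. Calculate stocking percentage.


Formula: Stocking % = stocked plots / total plots * 100
Stocking = 90 / 140 * 100
Stocking = 0.6429 * 100 = 64.3%

64.3


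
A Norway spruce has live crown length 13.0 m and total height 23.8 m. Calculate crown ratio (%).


Formula: Crown Ratio = (Crown Length / Total Height) * 100
CR = (13.0 m / 23.8 m) * 100
CR = 0.5462 * 100 = 54.6%

54.6


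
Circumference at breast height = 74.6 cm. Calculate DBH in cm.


Formula: DBH = C / pi
DBH = 74.6 / pi
pi = 3.14159...
DBH = 23.7 cm

23.7


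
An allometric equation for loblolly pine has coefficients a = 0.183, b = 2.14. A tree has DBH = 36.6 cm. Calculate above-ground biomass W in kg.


Formula: W = a * DBH^b  (allometric power law)
DBH^b = 36.6^2.14 = 2217.428
W = 0.183 * 2217.428 = 405.8 kg

405.8


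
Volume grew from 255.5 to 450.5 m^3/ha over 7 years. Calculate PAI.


Formula: PAI = (V_T2 - V_T1) / (T2 - T1)
Volume increment = 450.5 - 255.5 = 195.0 m^3/ha
PAI = 195.0 / 7 = 27.86 m^3/ha/year

27.86


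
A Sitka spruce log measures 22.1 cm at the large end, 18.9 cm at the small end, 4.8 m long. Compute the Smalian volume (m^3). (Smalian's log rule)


Smalian: V = (A1 + A2)/2 * L,  A = pi*(D/200)^2
A1 = pi*(22.1/200)^2 = 0.03836 m^2
A2 = pi*(18.9/200)^2 = 0.028055 m^2
V = (0.03836+0.028055)/2*4.8 = 0.1594 m^3

0.1594


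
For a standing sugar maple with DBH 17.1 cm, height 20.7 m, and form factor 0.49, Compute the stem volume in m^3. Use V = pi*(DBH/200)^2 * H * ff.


Formula: V = pi * (DBH/200)^2 * H * ff
Radius = DBH/200 = 17.1/200 = 0.0855 m
Radius^2 = 0.0855^2 = 0.00731025 m^2
V = pi * 0.00731025 * 20.7 * 0.49
V = 0.233 m^3

0.233


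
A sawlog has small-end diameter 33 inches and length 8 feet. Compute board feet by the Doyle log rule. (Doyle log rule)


Doyle: BF = (D - 4)^2 * L / 16
Adjusted diameter = 33 - 4 = 29 in
(D-4)^2 = 29^2 = 841
BF = 841 * 8 / 16 = 421 BF

421


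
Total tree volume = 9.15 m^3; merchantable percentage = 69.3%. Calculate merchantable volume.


Formula: MV = V_total * (merchantable_pct / 100)
Merchantable fraction = 69.3% / 100 = 0.693
MV = 9.15 m^3 * 0.693 = 6.341 m^3

6.341


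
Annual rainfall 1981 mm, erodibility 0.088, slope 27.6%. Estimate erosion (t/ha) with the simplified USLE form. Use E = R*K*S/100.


Formula: E = R * K * S / 100  (simplified USLE)
R * K = 1981 * 0.088 = 174.328
E = 174.328 * 27.6 / 100 = 48.11 t/ha

48.11


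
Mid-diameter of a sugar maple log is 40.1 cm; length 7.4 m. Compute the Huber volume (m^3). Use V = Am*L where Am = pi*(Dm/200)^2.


Huber: V = Am * L,  Am = pi*(Dm/200)^2
Am = pi*(40.1/200)^2 = 0.126293 m^2
V = 0.126293*7.4 = 0.9346 m^3

0.9346


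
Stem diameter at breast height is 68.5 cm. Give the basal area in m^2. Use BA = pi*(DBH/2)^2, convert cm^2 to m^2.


Formula: BA = pi * (DBH/2)^2 / 10000  (cm^2 to m^2)
Radius = DBH/2 = 68.5/2 = 34.25 cm
BA = pi * 34.25^2 / 10000
   = 3685.2845 cm^2 / 10000
   = 0.3685 m^2

0.3685


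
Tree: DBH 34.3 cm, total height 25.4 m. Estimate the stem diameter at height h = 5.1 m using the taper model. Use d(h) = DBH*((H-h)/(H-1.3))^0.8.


Taper: d(h) = DBH * ((H - h) / (H - 1.3))^0.8
Numerator = H - h = 25.4 - 5.1 = 20.3 m
Denominator = H - 1.3 = 25.4 - 1.3 = 24.1 m
Ratio = 20.3 / 24.1 = 0.84232
d = 34.3 * 0.84232^0.8 = 29.9 cm

29.9


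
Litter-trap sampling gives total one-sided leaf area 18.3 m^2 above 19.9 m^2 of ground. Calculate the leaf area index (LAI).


Formula: LAI = total leaf area / ground area  (dimensionless)
LAI = 18.3 m^2 / 19.9 m^2
LAI = 0.92

0.92


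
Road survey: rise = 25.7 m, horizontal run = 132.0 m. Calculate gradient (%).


Formula: Gradient = rise / run * 100
Gradient = 25.7 / 132.0 * 100 = 19.5%

19.5


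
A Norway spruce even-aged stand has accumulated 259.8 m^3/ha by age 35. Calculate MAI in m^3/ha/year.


Formula: MAI = Total Volume / Stand Age
MAI = 259.8 m^3/ha / 35 years
MAI = 7.42 m^3/ha/year

7.42


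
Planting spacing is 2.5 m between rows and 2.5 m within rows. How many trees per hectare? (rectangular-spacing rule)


Formula: TPH = 10000 m^2/ha / (spacing_x * spacing_y)
Area per tree = 2.5 m * 2.5 m = 6.25 m^2
TPH = 10000 / 6.25 = 1600 trees/ha

1600


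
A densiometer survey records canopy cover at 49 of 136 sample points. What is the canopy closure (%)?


Formula: Canopy closure = covered points / total points * 100
Closure = 49 / 136 * 100
Closure = 0.3603 * 100 = 36.0%

36.0


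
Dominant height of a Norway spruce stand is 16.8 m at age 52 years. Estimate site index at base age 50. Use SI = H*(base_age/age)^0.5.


Formula: SI = H_dom * (base_age / age)^0.5
Age ratio = 50 / 52 = 0.96154
sqrt(age_ratio) = 0.98058
SI = 16.8 * 0.98058 = 16.5 m

16.5


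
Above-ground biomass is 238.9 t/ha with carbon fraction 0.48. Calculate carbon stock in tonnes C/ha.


Formula: Carbon Stock = Biomass * Carbon Fraction
C = 238.9 t/ha * 0.48
C = 114.7 t C/ha

114.7


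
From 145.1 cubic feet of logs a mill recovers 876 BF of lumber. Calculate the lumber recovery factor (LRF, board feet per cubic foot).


Formula: LRF = Lumber Output (BF) / Log Input (ft^3)
LRF = 876 BF / 145.1 ft^3
LRF = 6.04 BF/ft^3

6.04


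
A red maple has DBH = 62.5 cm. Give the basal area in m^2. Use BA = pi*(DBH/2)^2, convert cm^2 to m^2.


Formula: BA = pi * (DBH/2)^2 / 10000  (cm^2 to m^2)
Radius = DBH/2 = 62.5/2 = 31.25 cm
BA = pi * 31.25^2 / 10000
   = 3067.9616 cm^2 / 10000
   = 0.3068 m^2

0.3068


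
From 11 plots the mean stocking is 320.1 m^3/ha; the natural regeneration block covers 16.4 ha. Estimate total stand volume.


Formula: Total Volume = Mean Volume per ha * Total Area
Total Volume = 320.1 m^3/ha * 16.4 ha
Total Volume = 5250 m^3

5250


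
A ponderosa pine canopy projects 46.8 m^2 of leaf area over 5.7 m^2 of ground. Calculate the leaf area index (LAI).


Formula: LAI = total leaf area / ground area  (dimensionless)
LAI = 46.8 m^2 / 5.7 m^2
LAI = 8.21

8.21


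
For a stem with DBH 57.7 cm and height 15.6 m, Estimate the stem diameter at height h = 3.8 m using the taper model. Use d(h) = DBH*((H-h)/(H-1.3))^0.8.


Taper: d(h) = DBH * ((H - h) / (H - 1.3))^0.8
Numerator = H - h = 15.6 - 3.8 = 11.8 m
Denominator = H - 1.3 = 15.6 - 1.3 = 14.3 m
Ratio = 11.8 / 14.3 = 0.82517
d = 57.7 * 0.82517^0.8 = 49.5 cm

49.5


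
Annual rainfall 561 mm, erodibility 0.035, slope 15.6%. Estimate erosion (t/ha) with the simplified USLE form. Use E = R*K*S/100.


Formula: E = R * K * S / 100  (simplified USLE)
R * K = 561 * 0.035 = 19.635
E = 19.635 * 15.6 / 100 = 3.06 t/ha

3.06


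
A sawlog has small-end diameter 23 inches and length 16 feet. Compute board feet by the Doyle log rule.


Doyle: BF = (D - 4)^2 * L / 16
Adjusted diameter = 23 - 4 = 19 in
(D-4)^2 = 19^2 = 361
BF = 361 * 16 / 16 = 361 BF

361


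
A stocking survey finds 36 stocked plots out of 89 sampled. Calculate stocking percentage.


Formula: Stocking % = stocked plots / total plots * 100
Stocking = 36 / 89 * 100
Stocking = 0.4045 * 100 = 40.4%

40.4


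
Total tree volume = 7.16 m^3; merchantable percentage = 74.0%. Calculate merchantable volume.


Formula: MV = V_total * (merchantable_pct / 100)
Merchantable fraction = 74.0% / 100 = 0.74
MV = 7.16 m^3 * 0.74 = 5.298 m^3

5.298


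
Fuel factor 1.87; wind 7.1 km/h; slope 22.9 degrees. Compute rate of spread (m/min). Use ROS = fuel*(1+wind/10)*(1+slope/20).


Formula: ROS = fuel * (1 + wind/10) * (1 + slope/20)
Wind factor = 1 + 7.1/10 = 1.71
Slope factor = 1 + 22.9/20 = 2.145
ROS = 1.87 * 1.71 * 2.145 = 6.86 m/min

6.86


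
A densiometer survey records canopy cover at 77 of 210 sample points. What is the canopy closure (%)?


Formula: Canopy closure = covered points / total points * 100
Closure = 77 / 210 * 100
Closure = 0.3667 * 100 = 36.7%

36.7


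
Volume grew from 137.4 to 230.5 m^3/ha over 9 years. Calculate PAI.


Formula: PAI = (V_T2 - V_T1) / (T2 - T1)
Volume increment = 230.5 - 137.4 = 93.1 m^3/ha
PAI = 93.1 / 9 = 10.34 m^3/ha/year

10.34


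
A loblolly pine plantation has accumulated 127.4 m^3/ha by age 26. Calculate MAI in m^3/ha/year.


Formula: MAI = Total Volume / Stand Age
MAI = 127.4 m^3/ha / 26 years
MAI = 4.9 m^3/ha/year

4.9


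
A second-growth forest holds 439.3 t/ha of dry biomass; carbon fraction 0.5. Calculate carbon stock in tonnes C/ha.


Formula: Carbon Stock = Biomass * Carbon Fraction
C = 439.3 t/ha * 0.5
C = 219.7 t C/ha

219.7


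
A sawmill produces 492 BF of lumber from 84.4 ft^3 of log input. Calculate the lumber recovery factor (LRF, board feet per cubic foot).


Formula: LRF = Lumber Output (BF) / Log Input (ft^3)
LRF = 492 BF / 84.4 ft^3
LRF = 5.83 BF/ft^3

5.83


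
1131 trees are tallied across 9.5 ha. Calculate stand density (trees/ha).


Formula: Stand Density = N_trees / Area_ha
Density = 1131 trees / 9.5 ha
Density = 119 trees/ha

119


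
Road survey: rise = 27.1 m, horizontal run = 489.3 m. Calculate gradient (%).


Formula: Gradient = rise / run * 100
Gradient = 27.1 / 489.3 * 100 = 5.5%

5.5


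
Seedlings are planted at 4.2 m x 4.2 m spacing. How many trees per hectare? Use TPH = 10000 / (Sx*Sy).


Formula: TPH = 10000 m^2/ha / (spacing_x * spacing_y)
Area per tree = 4.2 m * 4.2 m = 17.64 m^2
TPH = 10000 / 17.64 = 567 trees/ha

567


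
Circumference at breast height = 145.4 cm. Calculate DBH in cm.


Formula: DBH = C / pi
DBH = 145.4 / pi
pi = 3.14159...
DBH = 46.3 cm

46.3


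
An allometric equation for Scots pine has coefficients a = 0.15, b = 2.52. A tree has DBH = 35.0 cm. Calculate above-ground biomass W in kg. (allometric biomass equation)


Formula: W = a * DBH^b  (allometric power law)
DBH^b = 35.0^2.52 = 7781.2877
W = 0.15 * 7781.2877 = 1167.2 kg

1167.2


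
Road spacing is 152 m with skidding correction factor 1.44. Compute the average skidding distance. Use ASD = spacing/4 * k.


Formula: ASD = (spacing / 4) * correction
Uncorrected distance = spacing / 4 = 152 / 4 = 38 m
ASD = 38 * 1.44 = 55 m

55


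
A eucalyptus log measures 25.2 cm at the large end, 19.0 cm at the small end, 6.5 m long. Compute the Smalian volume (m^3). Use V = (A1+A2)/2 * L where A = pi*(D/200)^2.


Smalian: V = (A1 + A2)/2 * L,  A = pi*(D/200)^2
A1 = pi*(25.2/200)^2 = 0.049876 m^2
A2 = pi*(19.0/200)^2 = 0.028353 m^2
V = (0.049876+0.028353)/2*6.5 = 0.2542 m^3

0.2542


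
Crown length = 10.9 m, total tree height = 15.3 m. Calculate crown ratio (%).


Formula: Crown Ratio = (Crown Length / Total Height) * 100
CR = (10.9 m / 15.3 m) * 100
CR = 0.7124 * 100 = 71.2%

71.2


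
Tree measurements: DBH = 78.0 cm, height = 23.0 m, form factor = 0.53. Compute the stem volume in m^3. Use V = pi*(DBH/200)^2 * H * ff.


Formula: V = pi * (DBH/200)^2 * H * ff
Radius = DBH/200 = 78.0/200 = 0.39 m
Radius^2 = 0.39^2 = 0.1521 m^2
V = pi * 0.1521 * 23.0 * 0.53
V = 5.825 m^3

5.825


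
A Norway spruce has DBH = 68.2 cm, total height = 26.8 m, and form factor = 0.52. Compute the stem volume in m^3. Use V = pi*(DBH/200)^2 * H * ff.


Formula: V = pi * (DBH/200)^2 * H * ff
Radius = DBH/200 = 68.2/200 = 0.341 m
Radius^2 = 0.341^2 = 0.116281 m^2
V = pi * 0.116281 * 26.8 * 0.52
V = 5.091 m^3

5.091


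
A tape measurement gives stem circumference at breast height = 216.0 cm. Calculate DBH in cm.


Formula: DBH = C / pi
DBH = 216.0 / pi
pi = 3.14159...
DBH = 68.8 cm

68.8


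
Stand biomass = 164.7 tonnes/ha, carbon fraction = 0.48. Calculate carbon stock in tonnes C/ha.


Formula: Carbon Stock = Biomass * Carbon Fraction
C = 164.7 t/ha * 0.48
C = 79.1 t C/ha

79.1


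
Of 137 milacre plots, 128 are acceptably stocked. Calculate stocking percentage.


Formula: Stocking % = stocked plots / total plots * 100
Stocking = 128 / 137 * 100
Stocking = 0.9343 * 100 = 93.4%

93.4


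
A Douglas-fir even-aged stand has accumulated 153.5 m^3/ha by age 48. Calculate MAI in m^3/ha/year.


Formula: MAI = Total Volume / Stand Age
MAI = 153.5 m^3/ha / 48 years
MAI = 3.2 m^3/ha/year

3.2


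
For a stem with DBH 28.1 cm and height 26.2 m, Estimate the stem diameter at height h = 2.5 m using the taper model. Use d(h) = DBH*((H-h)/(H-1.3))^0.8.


Taper: d(h) = DBH * ((H - h) / (H - 1.3))^0.8
Numerator = H - h = 26.2 - 2.5 = 23.7 m
Denominator = H - 1.3 = 26.2 - 1.3 = 24.9 m
Ratio = 23.7 / 24.9 = 0.95181
d = 28.1 * 0.95181^0.8 = 27.0 cm

27.0


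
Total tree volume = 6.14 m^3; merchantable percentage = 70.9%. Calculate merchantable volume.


Formula: MV = V_total * (merchantable_pct / 100)
Merchantable fraction = 70.9% / 100 = 0.709
MV = 6.14 m^3 * 0.709 = 4.353 m^3

4.353


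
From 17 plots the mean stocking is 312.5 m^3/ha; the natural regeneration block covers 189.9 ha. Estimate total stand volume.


Formula: Total Volume = Mean Volume per ha * Total Area
Total Volume = 312.5 m^3/ha * 189.9 ha
Total Volume = 59344 m^3

59344


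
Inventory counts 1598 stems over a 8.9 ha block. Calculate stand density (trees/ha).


Formula: Stand Density = N_trees / Area_ha
Density = 1598 trees / 8.9 ha
Density = 180 trees/ha

180


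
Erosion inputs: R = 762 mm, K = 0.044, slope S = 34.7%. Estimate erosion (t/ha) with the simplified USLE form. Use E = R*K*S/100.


Formula: E = R * K * S / 100  (simplified USLE)
R * K = 762 * 0.044 = 33.528
E = 33.528 * 34.7 / 100 = 11.63 t/ha

11.63


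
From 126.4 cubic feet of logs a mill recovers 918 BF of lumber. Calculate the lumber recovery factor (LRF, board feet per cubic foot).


Formula: LRF = Lumber Output (BF) / Log Input (ft^3)
LRF = 918 BF / 126.4 ft^3
LRF = 7.26 BF/ft^3

7.26


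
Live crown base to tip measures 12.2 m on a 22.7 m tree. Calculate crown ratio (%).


Formula: Crown Ratio = (Crown Length / Total Height) * 100
CR = (12.2 m / 22.7 m) * 100
CR = 0.5374 * 100 = 53.7%

53.7


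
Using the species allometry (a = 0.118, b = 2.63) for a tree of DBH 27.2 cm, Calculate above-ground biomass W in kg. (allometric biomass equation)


Formula: W = a * DBH^b  (allometric power law)
DBH^b = 27.2^2.63 = 5928.1095
W = 0.118 * 5928.1095 = 699.5 kg

699.5


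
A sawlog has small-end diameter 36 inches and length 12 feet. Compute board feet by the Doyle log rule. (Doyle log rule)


Doyle: BF = (D - 4)^2 * L / 16
Adjusted diameter = 36 - 4 = 32 in
(D-4)^2 = 32^2 = 1024
BF = 1024 * 12 / 16 = 768 BF

768


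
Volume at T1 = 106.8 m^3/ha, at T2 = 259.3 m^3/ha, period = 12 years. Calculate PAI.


Formula: PAI = (V_T2 - V_T1) / (T2 - T1)
Volume increment = 259.3 - 106.8 = 152.5 m^3/ha
PAI = 152.5 / 12 = 12.71 m^3/ha/year

12.71


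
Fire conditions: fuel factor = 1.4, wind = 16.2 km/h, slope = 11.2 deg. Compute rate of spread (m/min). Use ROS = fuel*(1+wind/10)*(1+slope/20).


Formula: ROS = fuel * (1 + wind/10) * (1 + slope/20)
Wind factor = 1 + 16.2/10 = 2.62
Slope factor = 1 + 11.2/20 = 1.56
ROS = 1.4 * 2.62 * 1.56 = 5.72 m/min

5.72


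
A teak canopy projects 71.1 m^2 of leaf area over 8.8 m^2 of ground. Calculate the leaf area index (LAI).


Formula: LAI = total leaf area / ground area  (dimensionless)
LAI = 71.1 m^2 / 8.8 m^2
LAI = 8.08

8.08


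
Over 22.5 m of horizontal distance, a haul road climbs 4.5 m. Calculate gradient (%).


Formula: Gradient = rise / run * 100
Gradient = 4.5 / 22.5 * 100 = 20.0%

20.0


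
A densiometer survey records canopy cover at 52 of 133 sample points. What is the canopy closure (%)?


Formula: Canopy closure = covered points / total points * 100
Closure = 52 / 133 * 100
Closure = 0.391 * 100 = 39.1%

39.1


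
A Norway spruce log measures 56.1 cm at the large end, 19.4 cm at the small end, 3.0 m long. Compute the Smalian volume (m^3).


Smalian: V = (A1 + A2)/2 * L,  A = pi*(D/200)^2
A1 = pi*(56.1/200)^2 = 0.247181 m^2
A2 = pi*(19.4/200)^2 = 0.029559 m^2
V = (0.247181+0.029559)/2*3.0 = 0.4151 m^3

0.4151


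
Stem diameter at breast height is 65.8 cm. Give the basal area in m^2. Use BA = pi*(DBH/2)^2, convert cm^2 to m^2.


Formula: BA = pi * (DBH/2)^2 / 10000  (cm^2 to m^2)
Radius = DBH/2 = 65.8/2 = 32.9 cm
BA = pi * 32.9^2 / 10000
   = 3400.4913 cm^2 / 10000
   = 0.34 m^2

0.34


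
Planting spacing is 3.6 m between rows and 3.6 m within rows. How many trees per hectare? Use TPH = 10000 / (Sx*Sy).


Formula: TPH = 10000 m^2/ha / (spacing_x * spacing_y)
Area per tree = 3.6 m * 3.6 m = 12.96 m^2
TPH = 10000 / 12.96 = 772 trees/ha

772


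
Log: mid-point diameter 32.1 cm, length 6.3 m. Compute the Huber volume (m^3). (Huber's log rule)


Huber: V = Am * L,  Am = pi*(Dm/200)^2
Am = pi*(32.1/200)^2 = 0.080928 m^2
V = 0.080928*6.3 = 0.5098 m^3

0.5098


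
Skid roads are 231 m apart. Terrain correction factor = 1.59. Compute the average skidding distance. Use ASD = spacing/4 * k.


Formula: ASD = (spacing / 4) * correction
Uncorrected distance = spacing / 4 = 231 / 4 = 57.75 m
ASD = 57.75 * 1.59 = 92 m

92


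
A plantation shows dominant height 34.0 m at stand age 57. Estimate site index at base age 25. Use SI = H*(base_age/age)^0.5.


Formula: SI = H_dom * (base_age / age)^0.5
Age ratio = 25 / 57 = 0.4386
sqrt(age_ratio) = 0.66227
SI = 34.0 * 0.66227 = 22.5 m

22.5


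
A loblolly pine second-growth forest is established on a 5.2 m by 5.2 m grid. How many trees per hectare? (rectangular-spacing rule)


Formula: TPH = 10000 m^2/ha / (spacing_x * spacing_y)
Area per tree = 5.2 m * 5.2 m = 27.04 m^2
TPH = 10000 / 27.04 = 370 trees/ha

370


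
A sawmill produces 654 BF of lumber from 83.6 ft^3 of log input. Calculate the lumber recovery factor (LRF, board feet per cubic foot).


Formula: LRF = Lumber Output (BF) / Log Input (ft^3)
LRF = 654 BF / 83.6 ft^3
LRF = 7.82 BF/ft^3

7.82


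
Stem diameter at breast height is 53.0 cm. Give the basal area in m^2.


Formula: BA = pi * (DBH/2)^2 / 10000  (cm^2 to m^2)
Radius = DBH/2 = 53.0/2 = 26.5 cm
BA = pi * 26.5^2 / 10000
   = 2206.1834 cm^2 / 10000
   = 0.2206 m^2

0.2206


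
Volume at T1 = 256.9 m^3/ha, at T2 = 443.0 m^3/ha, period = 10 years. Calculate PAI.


Formula: PAI = (V_T2 - V_T1) / (T2 - T1)
Volume increment = 443.0 - 256.9 = 186.1 m^3/ha
PAI = 186.1 / 10 = 18.61 m^3/ha/year

18.61


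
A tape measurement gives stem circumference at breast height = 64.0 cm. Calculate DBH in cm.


Formula: DBH = C / pi
DBH = 64.0 / pi
pi = 3.14159...
DBH = 20.4 cm

20.4


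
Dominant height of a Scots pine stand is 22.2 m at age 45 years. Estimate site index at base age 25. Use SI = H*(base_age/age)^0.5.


Formula: SI = H_dom * (base_age / age)^0.5
Age ratio = 25 / 45 = 0.55556
sqrt(age_ratio) = 0.74536
SI = 22.2 * 0.74536 = 16.5 m

16.5


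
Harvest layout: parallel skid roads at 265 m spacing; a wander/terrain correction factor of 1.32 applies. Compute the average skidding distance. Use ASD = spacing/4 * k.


Formula: ASD = (spacing / 4) * correction
Uncorrected distance = spacing / 4 = 265 / 4 = 66.25 m
ASD = 66.25 * 1.32 = 87 m

87


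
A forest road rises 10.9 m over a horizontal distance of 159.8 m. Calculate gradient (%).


Formula: Gradient = rise / run * 100
Gradient = 10.9 / 159.8 * 100 = 6.8%

6.8


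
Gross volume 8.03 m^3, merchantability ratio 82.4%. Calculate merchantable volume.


Formula: MV = V_total * (merchantable_pct / 100)
Merchantable fraction = 82.4% / 100 = 0.824
MV = 8.03 m^3 * 0.824 = 6.617 m^3

6.617


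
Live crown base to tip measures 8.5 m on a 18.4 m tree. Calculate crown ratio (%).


Formula: Crown Ratio = (Crown Length / Total Height) * 100
CR = (8.5 m / 18.4 m) * 100
CR = 0.462 * 100 = 46.2%

46.2


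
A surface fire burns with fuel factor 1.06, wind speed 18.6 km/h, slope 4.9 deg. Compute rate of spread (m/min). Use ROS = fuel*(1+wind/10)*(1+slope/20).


Formula: ROS = fuel * (1 + wind/10) * (1 + slope/20)
Wind factor = 1 + 18.6/10 = 2.86
Slope factor = 1 + 4.9/20 = 1.245
ROS = 1.06 * 2.86 * 1.245 = 3.77 m/min

3.77


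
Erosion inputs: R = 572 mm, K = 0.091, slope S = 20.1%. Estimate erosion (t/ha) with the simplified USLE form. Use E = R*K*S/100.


Formula: E = R * K * S / 100  (simplified USLE)
R * K = 572 * 0.091 = 52.052
E = 52.052 * 20.1 / 100 = 10.46 t/ha

10.46


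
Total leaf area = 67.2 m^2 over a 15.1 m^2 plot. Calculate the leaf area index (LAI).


Formula: LAI = total leaf area / ground area  (dimensionless)
LAI = 67.2 m^2 / 15.1 m^2
LAI = 4.45

4.45


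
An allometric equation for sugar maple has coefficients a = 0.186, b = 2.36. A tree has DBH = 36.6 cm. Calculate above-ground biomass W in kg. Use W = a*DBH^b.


Formula: W = a * DBH^b  (allometric power law)
DBH^b = 36.6^2.36 = 4895.7064
W = 0.186 * 4895.7064 = 910.6 kg

910.6


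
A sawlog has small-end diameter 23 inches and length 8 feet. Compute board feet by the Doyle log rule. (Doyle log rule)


Doyle: BF = (D - 4)^2 * L / 16
Adjusted diameter = 23 - 4 = 19 in
(D-4)^2 = 19^2 = 361
BF = 361 * 8 / 16 = 181 BF

181


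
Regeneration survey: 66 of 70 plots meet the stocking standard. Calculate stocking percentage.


Formula: Stocking % = stocked plots / total plots * 100
Stocking = 66 / 70 * 100
Stocking = 0.9429 * 100 = 94.3%

94.3


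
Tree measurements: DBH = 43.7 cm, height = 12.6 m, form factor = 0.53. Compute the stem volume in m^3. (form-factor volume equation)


Formula: V = pi * (DBH/200)^2 * H * ff
Radius = DBH/200 = 43.7/200 = 0.2185 m
Radius^2 = 0.2185^2 = 0.04774225 m^2
V = pi * 0.04774225 * 12.6 * 0.53
V = 1.002 m^3

1.002


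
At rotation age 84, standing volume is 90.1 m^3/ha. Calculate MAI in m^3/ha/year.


Formula: MAI = Total Volume / Stand Age
MAI = 90.1 m^3/ha / 84 years
MAI = 1.07 m^3/ha/year

1.07


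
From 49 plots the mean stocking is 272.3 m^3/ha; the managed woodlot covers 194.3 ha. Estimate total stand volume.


Formula: Total Volume = Mean Volume per ha * Total Area
Total Volume = 272.3 m^3/ha * 194.3 ha
Total Volume = 52908 m^3

52908


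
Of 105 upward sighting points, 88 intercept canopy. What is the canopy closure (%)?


Formula: Canopy closure = covered points / total points * 100
Closure = 88 / 105 * 100
Closure = 0.8381 * 100 = 83.8%

83.8


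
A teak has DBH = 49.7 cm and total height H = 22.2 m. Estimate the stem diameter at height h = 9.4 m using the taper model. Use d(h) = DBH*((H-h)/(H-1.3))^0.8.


Taper: d(h) = DBH * ((H - h) / (H - 1.3))^0.8
Numerator = H - h = 22.2 - 9.4 = 12.8 m
Denominator = H - 1.3 = 22.2 - 1.3 = 20.9 m
Ratio = 12.8 / 20.9 = 0.61244
d = 49.7 * 0.61244^0.8 = 33.6 cm

33.6


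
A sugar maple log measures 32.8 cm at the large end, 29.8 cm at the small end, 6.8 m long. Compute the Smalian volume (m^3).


Smalian: V = (A1 + A2)/2 * L,  A = pi*(D/200)^2
A1 = pi*(32.8/200)^2 = 0.084496 m^2
A2 = pi*(29.8/200)^2 = 0.069746 m^2
V = (0.084496+0.069746)/2*6.8 = 0.5244 m^3

0.5244


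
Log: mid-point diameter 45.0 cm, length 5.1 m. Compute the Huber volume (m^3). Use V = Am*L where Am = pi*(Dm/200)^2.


Huber: V = Am * L,  Am = pi*(Dm/200)^2
Am = pi*(45.0/200)^2 = 0.159043 m^2
V = 0.159043*5.1 = 0.8111 m^3

0.8111


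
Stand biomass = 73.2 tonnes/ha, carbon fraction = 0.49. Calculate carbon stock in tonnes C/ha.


Formula: Carbon Stock = Biomass * Carbon Fraction
C = 73.2 t/ha * 0.49
C = 35.9 t C/ha

35.9


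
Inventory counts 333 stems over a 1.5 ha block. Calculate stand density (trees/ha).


Formula: Stand Density = N_trees / Area_ha
Density = 333 trees / 1.5 ha
Density = 222 trees/ha

222


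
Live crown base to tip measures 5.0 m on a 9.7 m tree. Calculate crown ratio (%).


Formula: Crown Ratio = (Crown Length / Total Height) * 100
CR = (5.0 m / 9.7 m) * 100
CR = 0.5155 * 100 = 51.5%

51.5


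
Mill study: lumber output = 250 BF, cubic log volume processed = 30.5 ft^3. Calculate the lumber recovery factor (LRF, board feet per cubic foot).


Formula: LRF = Lumber Output (BF) / Log Input (ft^3)
LRF = 250 BF / 30.5 ft^3
LRF = 8.2 BF/ft^3

8.2


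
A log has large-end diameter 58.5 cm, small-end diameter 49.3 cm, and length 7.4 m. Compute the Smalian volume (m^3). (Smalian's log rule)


Smalian: V = (A1 + A2)/2 * L,  A = pi*(D/200)^2
A1 = pi*(58.5/200)^2 = 0.268783 m^2
A2 = pi*(49.3/200)^2 = 0.19089 m^2
V = (0.268783+0.19089)/2*7.4 = 1.7008 m^3

1.7008


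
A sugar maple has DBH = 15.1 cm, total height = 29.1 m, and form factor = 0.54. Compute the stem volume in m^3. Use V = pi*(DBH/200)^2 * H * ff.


Formula: V = pi * (DBH/200)^2 * H * ff
Radius = DBH/200 = 15.1/200 = 0.0755 m
Radius^2 = 0.0755^2 = 0.00570025 m^2
V = pi * 0.00570025 * 29.1 * 0.54
V = 0.281 m^3

0.281


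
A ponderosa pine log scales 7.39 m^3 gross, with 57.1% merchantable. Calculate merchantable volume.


Formula: MV = V_total * (merchantable_pct / 100)
Merchantable fraction = 57.1% / 100 = 0.571
MV = 7.39 m^3 * 0.571 = 4.22 m^3

4.22


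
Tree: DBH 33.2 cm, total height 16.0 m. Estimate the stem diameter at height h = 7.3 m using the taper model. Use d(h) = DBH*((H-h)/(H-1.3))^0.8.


Taper: d(h) = DBH * ((H - h) / (H - 1.3))^0.8
Numerator = H - h = 16.0 - 7.3 = 8.7 m
Denominator = H - 1.3 = 16.0 - 1.3 = 14.7 m
Ratio = 8.7 / 14.7 = 0.59184
d = 33.2 * 0.59184^0.8 = 21.8 cm

21.8


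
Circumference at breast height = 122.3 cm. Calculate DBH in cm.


Formula: DBH = C / pi
DBH = 122.3 / pi
pi = 3.14159...
DBH = 38.9 cm

38.9


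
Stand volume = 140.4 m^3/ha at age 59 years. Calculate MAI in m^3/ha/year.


Formula: MAI = Total Volume / Stand Age
MAI = 140.4 m^3/ha / 59 years
MAI = 2.38 m^3/ha/year

2.38


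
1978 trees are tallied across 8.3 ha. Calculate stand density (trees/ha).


Formula: Stand Density = N_trees / Area_ha
Density = 1978 trees / 8.3 ha
Density = 238 trees/ha

238


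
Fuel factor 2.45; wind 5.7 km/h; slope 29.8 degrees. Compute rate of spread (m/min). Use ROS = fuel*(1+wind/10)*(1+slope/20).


Formula: ROS = fuel * (1 + wind/10) * (1 + slope/20)
Wind factor = 1 + 5.7/10 = 1.57
Slope factor = 1 + 29.8/20 = 2.49
ROS = 2.45 * 1.57 * 2.49 = 9.58 m/min

9.58


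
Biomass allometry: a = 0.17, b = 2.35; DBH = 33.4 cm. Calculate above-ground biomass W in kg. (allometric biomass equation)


Formula: W = a * DBH^b  (allometric power law)
DBH^b = 33.4^2.35 = 3808.9406
W = 0.17 * 3808.9406 = 647.5 kg

647.5


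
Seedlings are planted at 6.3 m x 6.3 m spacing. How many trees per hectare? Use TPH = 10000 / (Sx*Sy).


Formula: TPH = 10000 m^2/ha / (spacing_x * spacing_y)
Area per tree = 6.3 m * 6.3 m = 39.69 m^2
TPH = 10000 / 39.69 = 252 trees/ha

252


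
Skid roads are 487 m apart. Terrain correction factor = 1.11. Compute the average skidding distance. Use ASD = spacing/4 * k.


Formula: ASD = (spacing / 4) * correction
Uncorrected distance = spacing / 4 = 487 / 4 = 121.75 m
ASD = 121.75 * 1.11 = 135 m

135


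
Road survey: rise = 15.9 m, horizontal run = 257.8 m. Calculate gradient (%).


Formula: Gradient = rise / run * 100
Gradient = 15.9 / 257.8 * 100 = 6.2%

6.2


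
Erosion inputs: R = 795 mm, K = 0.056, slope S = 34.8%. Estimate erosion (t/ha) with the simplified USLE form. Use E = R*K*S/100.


Formula: E = R * K * S / 100  (simplified USLE)
R * K = 795 * 0.056 = 44.52
E = 44.52 * 34.8 / 100 = 15.49 t/ha

15.49


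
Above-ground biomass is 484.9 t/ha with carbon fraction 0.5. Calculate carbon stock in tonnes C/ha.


Formula: Carbon Stock = Biomass * Carbon Fraction
C = 484.9 t/ha * 0.5
C = 242.5 t C/ha

242.5


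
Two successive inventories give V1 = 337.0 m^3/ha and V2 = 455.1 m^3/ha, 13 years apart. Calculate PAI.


Formula: PAI = (V_T2 - V_T1) / (T2 - T1)
Volume increment = 455.1 - 337.0 = 118.1 m^3/ha
PAI = 118.1 / 13 = 9.08 m^3/ha/year

9.08


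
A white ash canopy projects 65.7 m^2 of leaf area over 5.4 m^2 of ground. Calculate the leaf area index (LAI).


Formula: LAI = total leaf area / ground area  (dimensionless)
LAI = 65.7 m^2 / 5.4 m^2
LAI = 12.17

12.17


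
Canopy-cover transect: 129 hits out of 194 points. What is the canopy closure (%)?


Formula: Canopy closure = covered points / total points * 100
Closure = 129 / 194 * 100
Closure = 0.6649 * 100 = 66.5%

66.5


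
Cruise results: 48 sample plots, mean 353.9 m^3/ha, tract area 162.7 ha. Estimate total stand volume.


Formula: Total Volume = Mean Volume per ha * Total Area
Total Volume = 353.9 m^3/ha * 162.7 ha
Total Volume = 57580 m^3

57580


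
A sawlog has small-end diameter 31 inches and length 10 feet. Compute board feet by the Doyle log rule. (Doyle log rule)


Doyle: BF = (D - 4)^2 * L / 16
Adjusted diameter = 31 - 4 = 27 in
(D-4)^2 = 27^2 = 729
BF = 729 * 10 / 16 = 456 BF

456


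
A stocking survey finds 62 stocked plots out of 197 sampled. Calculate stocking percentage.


Formula: Stocking % = stocked plots / total plots * 100
Stocking = 62 / 197 * 100
Stocking = 0.3147 * 100 = 31.5%

31.5


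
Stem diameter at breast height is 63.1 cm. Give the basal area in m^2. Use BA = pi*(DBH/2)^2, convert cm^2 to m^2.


Formula: BA = pi * (DBH/2)^2 / 10000  (cm^2 to m^2)
Radius = DBH/2 = 63.1/2 = 31.55 cm
BA = pi * 31.55^2 / 10000
   = 3127.1492 cm^2 / 10000
   = 0.3127 m^2

0.3127


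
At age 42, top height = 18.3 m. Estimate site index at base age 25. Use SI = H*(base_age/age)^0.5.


Formula: SI = H_dom * (base_age / age)^0.5
Age ratio = 25 / 42 = 0.59524
sqrt(age_ratio) = 0.77152
SI = 18.3 * 0.77152 = 14.1 m

14.1


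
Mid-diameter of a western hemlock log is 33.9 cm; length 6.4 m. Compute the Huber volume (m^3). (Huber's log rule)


Huber: V = Am * L,  Am = pi*(Dm/200)^2
Am = pi*(33.9/200)^2 = 0.090259 m^2
V = 0.090259*6.4 = 0.5777 m^3

0.5777


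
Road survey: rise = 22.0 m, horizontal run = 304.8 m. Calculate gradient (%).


Formula: Gradient = rise / run * 100
Gradient = 22.0 / 304.8 * 100 = 7.2%

7.2


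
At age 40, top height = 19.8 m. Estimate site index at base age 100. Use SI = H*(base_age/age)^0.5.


Formula: SI = H_dom * (base_age / age)^0.5
Age ratio = 100 / 40 = 2.5
sqrt(age_ratio) = 1.58114
SI = 19.8 * 1.58114 = 31.3 m

31.3


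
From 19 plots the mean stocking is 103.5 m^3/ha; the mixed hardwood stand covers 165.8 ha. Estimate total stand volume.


Formula: Total Volume = Mean Volume per ha * Total Area
Total Volume = 103.5 m^3/ha * 165.8 ha
Total Volume = 17160 m^3

17160


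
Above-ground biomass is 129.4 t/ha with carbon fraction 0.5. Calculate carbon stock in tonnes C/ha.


Formula: Carbon Stock = Biomass * Carbon Fraction
C = 129.4 t/ha * 0.5
C = 64.7 t C/ha

64.7


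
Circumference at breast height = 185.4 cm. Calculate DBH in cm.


Formula: DBH = C / pi
DBH = 185.4 / pi
pi = 3.14159...
DBH = 59.0 cm

59.0


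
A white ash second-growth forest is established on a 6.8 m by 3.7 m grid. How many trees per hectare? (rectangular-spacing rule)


Formula: TPH = 10000 m^2/ha / (spacing_x * spacing_y)
Area per tree = 6.8 m * 3.7 m = 25.16 m^2
TPH = 10000 / 25.16 = 397 trees/ha

397


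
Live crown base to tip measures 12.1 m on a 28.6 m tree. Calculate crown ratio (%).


Formula: Crown Ratio = (Crown Length / Total Height) * 100
CR = (12.1 m / 28.6 m) * 100
CR = 0.4231 * 100 = 42.3%

42.3
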